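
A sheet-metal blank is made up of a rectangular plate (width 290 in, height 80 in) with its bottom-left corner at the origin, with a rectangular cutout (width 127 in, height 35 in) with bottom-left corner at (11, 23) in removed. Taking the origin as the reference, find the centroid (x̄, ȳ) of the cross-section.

x̄ = 161.71 in, ȳ = 39.88 in

Part | A | x̄ᵢ | ȳᵢ | A·x̄ᵢ | A·ȳᵢ
plate | 23200.00 | 145.00 | 40.00 | 3364000.00 | 928000.00
hole | -4445.00 | 74.50 | 40.50 | -331152.50 | -180022.50
Σ | 18755.00 |  |  | 3032847.50 | 747977.50
x̄ = 3032847.50 / 18755.00 = 161.71 in
ȳ = 747977.50 / 18755.00 = 39.88 in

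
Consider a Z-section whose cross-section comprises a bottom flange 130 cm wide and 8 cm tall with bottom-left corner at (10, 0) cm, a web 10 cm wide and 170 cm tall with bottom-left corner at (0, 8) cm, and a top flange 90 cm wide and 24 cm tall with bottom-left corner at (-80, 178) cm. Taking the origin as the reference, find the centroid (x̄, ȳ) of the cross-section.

x̄ = 2.22 cm, ȳ = 116.87 cm

bottom flange: A = 130 × 8 = 1040.00, centroid at (75.00, 4.00).
web: A = 10 × 170 = 1700.00, centroid at (5.00, 93.00).
top flange: A = 90 × 24 = 2160.00, centroid at (-35.00, 190.00).
ΣA = 4900.00 cm²
ΣAx̄ = (1040.00)(75.00) + (1700.00)(5.00) + (2160.00)(-35.00) = 10900.00 cm³
ΣAȳ = (1040.00)(4.00) + (1700.00)(93.00) + (2160.00)(190.00) = 572660.00 cm³
x̄ = 10900.00 / 4900.00 = 2.22 cm
ȳ = 572660.00 / 4900.00 = 116.87 cm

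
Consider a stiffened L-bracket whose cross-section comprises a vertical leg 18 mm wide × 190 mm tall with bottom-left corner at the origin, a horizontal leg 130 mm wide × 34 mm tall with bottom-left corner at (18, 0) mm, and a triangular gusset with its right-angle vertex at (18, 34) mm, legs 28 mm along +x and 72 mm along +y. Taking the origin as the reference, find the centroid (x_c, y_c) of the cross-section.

x_c = 48.06 mm, y_c = 51.82 mm

vertical leg: A = 18 × 190 = 3420.00, centroid at (9.00, 95.00).
horizontal leg: A = 130 × 34 = 4420.00, centroid at (83.00, 17.00).
gusset: A = ½·28·72 = 1008.00, centroid at (27.33, 58.00).
ΣA = 8848.00 mm²
ΣAx_c = (3420.00)(9.00) + (4420.00)(83.00) + (1008.00)(27.33) = 425192.00 mm³
ΣAy_c = (3420.00)(95.00) + (4420.00)(17.00) + (1008.00)(58.00) = 458504.00 mm³
x_c = 425192.00 / 8848.00 = 48.06 mm
y_c = 458504.00 / 8848.00 = 51.82 mm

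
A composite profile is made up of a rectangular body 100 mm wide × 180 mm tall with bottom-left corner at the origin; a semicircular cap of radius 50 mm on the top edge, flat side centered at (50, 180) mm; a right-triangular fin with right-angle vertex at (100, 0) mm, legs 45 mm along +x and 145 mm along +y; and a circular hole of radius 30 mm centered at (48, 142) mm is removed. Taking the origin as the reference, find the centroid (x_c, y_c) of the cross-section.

x_c = 59.74 mm, y_c = 96.88 mm

rectangular body: A = 100 × 180 = 18000.00, centroid at (50.00, 90.00).
semicircular top: A = ½π·50² = 3926.99, centroid at (50.00, 201.22).
triangular fin: A = ½·45·145 = 3262.50, centroid at (115.00, 48.33).
hole: A = −π·30² = -2827.43, centroid at (48.00, 142.00).
ΣA = 22362.06 mm², ΣAx_c = 1335820.24 mm³, ΣAy_c = 2166383.64 mm³.
x_c = 1335820.24/22362.06 = 59.74 mm; y_c = 2166383.64/22362.06 = 96.88 mm.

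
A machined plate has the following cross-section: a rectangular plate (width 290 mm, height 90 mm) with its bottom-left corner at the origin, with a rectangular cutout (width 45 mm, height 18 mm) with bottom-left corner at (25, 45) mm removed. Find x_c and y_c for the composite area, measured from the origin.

x_c = 148.12 mm, y_c = 44.71 mm

plate: A = 290 × 90 = 26100.00, centroid at (145.00, 45.00).
hole: A = −(45 × 18) = -810.00, centroid at (47.50, 54.00).
ΣA = 25290.00 mm²
ΣAx_c = (26100.00)(145.00) + (-810.00)(47.50) = 3746025.00 mm³
ΣAy_c = (26100.00)(45.00) + (-810.00)(54.00) = 1130760.00 mm³
x_c = 3746025.00 / 25290.00 = 148.12 mm
y_c = 1130760.00 / 25290.00 = 44.71 mm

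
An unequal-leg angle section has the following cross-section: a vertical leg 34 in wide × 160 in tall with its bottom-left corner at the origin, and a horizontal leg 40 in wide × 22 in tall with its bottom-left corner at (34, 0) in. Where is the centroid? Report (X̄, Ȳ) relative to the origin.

vertical leg: A = 34 × 160 = 5440.00, centroid at (17.00, 80.00).
horizontal leg: A = 40 × 22 = 880.00, centroid at (54.00, 11.00).
ΣA = 6320.00 in²
ΣAX̄ = (5440.00)(17.00) + (880.00)(54.00) = 140000.00 in³
ΣAȲ = (5440.00)(80.00) + (880.00)(11.00) = 444880.00 in³
X̄ = 140000.00 / 6320.00 = 22.15 in
Ȳ = 444880.00 / 6320.00 = 70.39 in

X̄ = 22.15 in, Ȳ = 70.39 in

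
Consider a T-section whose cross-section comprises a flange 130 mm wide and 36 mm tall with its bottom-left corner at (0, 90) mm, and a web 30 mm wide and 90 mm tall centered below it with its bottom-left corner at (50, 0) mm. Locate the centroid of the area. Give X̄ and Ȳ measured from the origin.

web: A = 30 × 90 = 2700.00, centroid at (65.00, 45.00).
flange: A = 130 × 36 = 4680.00, centroid at (65.00, 108.00).
ΣA = 7380.00 mm², ΣAX̄ = 479700.00 mm³, ΣAȲ = 626940.00 mm³.
X̄ = 479700.00/7380.00 = 65.00 mm; Ȳ = 626940.00/7380.00 = 84.95 mm.

X̄ = 65.00 mm, Ȳ = 84.95 mm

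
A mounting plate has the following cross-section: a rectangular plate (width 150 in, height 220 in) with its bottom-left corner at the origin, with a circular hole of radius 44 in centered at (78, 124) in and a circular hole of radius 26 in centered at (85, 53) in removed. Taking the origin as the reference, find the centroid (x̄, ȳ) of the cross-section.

x̄ = 73.41 in, ȳ = 111.45 in

Part | A | x̄ᵢ | ȳᵢ | A·x̄ᵢ | A·ȳᵢ
plate | 33000.00 | 75.00 | 110.00 | 2475000.00 | 3630000.00
hole 1 | -6082.12 | 78.00 | 124.00 | -474405.62 | -754183.30
hole 2 | -2123.72 | 85.00 | 53.00 | -180515.91 | -112556.98
Σ | 24794.16 |  |  | 1820078.46 | 2763259.72
x̄ = 1820078.46 / 24794.16 = 73.41 in
ȳ = 2763259.72 / 24794.16 = 111.45 in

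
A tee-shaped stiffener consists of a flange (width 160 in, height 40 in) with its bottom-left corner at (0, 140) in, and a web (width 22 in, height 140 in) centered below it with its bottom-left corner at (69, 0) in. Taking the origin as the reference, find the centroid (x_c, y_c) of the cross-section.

web: A = 22 × 140 = 3080.00, centroid at (80.00, 70.00).
flange: A = 160 × 40 = 6400.00, centroid at (80.00, 160.00).
ΣA = 9480.00 in², ΣAx_c = 758400.00 in³, ΣAy_c = 1239600.00 in³.
x_c = 758400.00/9480.00 = 80.00 in; y_c = 1239600.00/9480.00 = 130.76 in.

x_c = 80.00 in, y_c = 130.76 in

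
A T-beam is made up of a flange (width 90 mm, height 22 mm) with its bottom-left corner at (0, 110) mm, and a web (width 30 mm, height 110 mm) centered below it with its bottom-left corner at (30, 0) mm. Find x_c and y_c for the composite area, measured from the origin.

x_c = 45.00 mm, y_c = 79.75 mm

web: A = 30 × 110 = 3300.00, centroid at (45.00, 55.00).
flange: A = 90 × 22 = 1980.00, centroid at (45.00, 121.00).
ΣA = 5280.00 mm², ΣAx_c = 237600.00 mm³, ΣAy_c = 421080.00 mm³.
x_c = 237600.00/5280.00 = 45.00 mm; y_c = 421080.00/5280.00 = 79.75 mm.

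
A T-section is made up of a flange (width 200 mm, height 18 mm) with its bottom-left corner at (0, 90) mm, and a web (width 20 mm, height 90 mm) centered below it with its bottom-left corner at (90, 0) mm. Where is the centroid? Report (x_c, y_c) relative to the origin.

Part | A | x̄ᵢ | ȳᵢ | A·x̄ᵢ | A·ȳᵢ
web | 1800.00 | 100.00 | 45.00 | 180000.00 | 81000.00
flange | 3600.00 | 100.00 | 99.00 | 360000.00 | 356400.00
Σ | 5400.00 |  |  | 540000.00 | 437400.00
x_c = 540000.00 / 5400.00 = 100.00 mm
y_c = 437400.00 / 5400.00 = 81.00 mm

x_c = 100.00 mm, y_c = 81.00 mm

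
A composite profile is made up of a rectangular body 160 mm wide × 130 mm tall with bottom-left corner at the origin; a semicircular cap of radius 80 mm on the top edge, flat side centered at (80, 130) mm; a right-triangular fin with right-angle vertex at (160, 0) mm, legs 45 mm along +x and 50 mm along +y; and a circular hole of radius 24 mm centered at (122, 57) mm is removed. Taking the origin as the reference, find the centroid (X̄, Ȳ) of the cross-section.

X̄ = 81.02 mm, Ȳ = 96.65 mm

rectangular body: A = 160 × 130 = 20800.00, centroid at (80.00, 65.00).
semicircular top: A = ½π·80² = 10053.10, centroid at (80.00, 163.95).
triangular fin: A = ½·45·50 = 1125.00, centroid at (175.00, 16.67).
hole: A = −π·24² = -1809.56, centroid at (122.00, 57.00).
ΣA = 30168.54 mm², ΣAX̄ = 2444356.72 mm³, ΣAȲ = 2915841.11 mm³.
X̄ = 2444356.72/30168.54 = 81.02 mm; Ȳ = 2915841.11/30168.54 = 96.65 mm.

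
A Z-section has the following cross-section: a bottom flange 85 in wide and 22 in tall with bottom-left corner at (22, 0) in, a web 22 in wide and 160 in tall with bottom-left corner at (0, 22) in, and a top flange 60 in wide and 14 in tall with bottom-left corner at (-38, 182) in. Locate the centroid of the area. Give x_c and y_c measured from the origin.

x_c = 24.50 in, y_c = 86.42 in

bottom flange: A = 85 × 22 = 1870.00, centroid at (64.50, 11.00).
web: A = 22 × 160 = 3520.00, centroid at (11.00, 102.00).
top flange: A = 60 × 14 = 840.00, centroid at (-8.00, 189.00).
ΣA = 6230.00 in²
ΣAx_c = (1870.00)(64.50) + (3520.00)(11.00) + (840.00)(-8.00) = 152615.00 in³
ΣAy_c = (1870.00)(11.00) + (3520.00)(102.00) + (840.00)(189.00) = 538370.00 in³
x_c = 152615.00 / 6230.00 = 24.50 in
y_c = 538370.00 / 6230.00 = 86.42 in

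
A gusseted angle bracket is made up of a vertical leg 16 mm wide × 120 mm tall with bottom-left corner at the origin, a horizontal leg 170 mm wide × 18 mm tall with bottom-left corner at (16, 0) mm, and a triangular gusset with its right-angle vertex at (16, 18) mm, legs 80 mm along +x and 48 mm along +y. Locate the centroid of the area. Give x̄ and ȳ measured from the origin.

x̄ = 58.89 mm, ȳ = 30.15 mm

vertical leg: A = 16 × 120 = 1920.00, centroid at (8.00, 60.00).
horizontal leg: A = 170 × 18 = 3060.00, centroid at (101.00, 9.00).
gusset: A = ½·80·48 = 1920.00, centroid at (42.67, 34.00).
ΣA = 6900.00 mm²
ΣAx̄ = (1920.00)(8.00) + (3060.00)(101.00) + (1920.00)(42.67) = 406340.00 mm³
ΣAȳ = (1920.00)(60.00) + (3060.00)(9.00) + (1920.00)(34.00) = 208020.00 mm³
x̄ = 406340.00 / 6900.00 = 58.89 mm
ȳ = 208020.00 / 6900.00 = 30.15 mm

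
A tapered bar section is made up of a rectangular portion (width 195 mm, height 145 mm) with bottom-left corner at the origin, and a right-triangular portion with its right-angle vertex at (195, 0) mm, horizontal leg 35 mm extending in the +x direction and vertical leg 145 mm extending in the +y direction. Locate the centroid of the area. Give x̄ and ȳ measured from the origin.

rectangular portion: A = 195 × 145 = 28275.00, centroid at (97.50, 72.50).
triangular portion: A = ½·35·145 = 2537.50, centroid at (206.67, 48.33).
ΣA = 30812.50 mm²
ΣAx̄ = (28275.00)(97.50) + (2537.50)(206.67) = 3281229.17 mm³
ΣAȳ = (28275.00)(72.50) + (2537.50)(48.33) = 2172583.33 mm³
x̄ = 3281229.17 / 30812.50 = 106.49 mm
ȳ = 2172583.33 / 30812.50 = 70.51 mm

x̄ = 106.49 mm, ȳ = 70.51 mm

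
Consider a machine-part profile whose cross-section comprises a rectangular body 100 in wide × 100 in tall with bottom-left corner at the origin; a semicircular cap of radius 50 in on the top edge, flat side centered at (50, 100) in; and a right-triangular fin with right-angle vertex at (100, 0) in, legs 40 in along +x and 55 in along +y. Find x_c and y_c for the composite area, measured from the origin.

x_c = 54.64 in, y_c = 66.29 in

Part | A | x̄ᵢ | ȳᵢ | A·x̄ᵢ | A·ȳᵢ
rectangular body | 10000.00 | 50.00 | 50.00 | 500000.00 | 500000.00
semicircular top | 3926.99 | 50.00 | 121.22 | 196349.54 | 476032.42
triangular fin | 1100.00 | 113.33 | 18.33 | 124666.67 | 20166.67
Σ | 15026.99 |  |  | 821016.21 | 996199.08
x_c = 821016.21 / 15026.99 = 54.64 in
y_c = 996199.08 / 15026.99 = 66.29 in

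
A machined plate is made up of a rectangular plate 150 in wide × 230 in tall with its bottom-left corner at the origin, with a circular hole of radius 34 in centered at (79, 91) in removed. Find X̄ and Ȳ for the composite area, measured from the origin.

X̄ = 74.53 in, Ȳ = 117.82 in

plate: A = 150 × 230 = 34500.00, centroid at (75.00, 115.00).
hole: A = −π·34² = -3631.68, centroid at (79.00, 91.00).
ΣA = 30868.32 in²
ΣAX̄ = (34500.00)(75.00) + (-3631.68)(79.00) = 2300597.19 in³
ΣAȲ = (34500.00)(115.00) + (-3631.68)(91.00) = 3637017.02 in³
X̄ = 2300597.19 / 30868.32 = 74.53 in
Ȳ = 3637017.02 / 30868.32 = 117.82 in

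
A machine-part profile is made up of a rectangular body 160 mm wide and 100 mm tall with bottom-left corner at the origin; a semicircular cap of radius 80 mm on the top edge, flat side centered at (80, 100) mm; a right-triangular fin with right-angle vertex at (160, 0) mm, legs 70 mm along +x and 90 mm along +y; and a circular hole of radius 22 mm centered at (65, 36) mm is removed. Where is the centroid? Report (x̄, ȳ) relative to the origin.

rectangular body: A = 160 × 100 = 16000.00, centroid at (80.00, 50.00).
semicircular top: A = ½π·80² = 10053.10, centroid at (80.00, 133.95).
triangular fin: A = ½·70·90 = 3150.00, centroid at (183.33, 30.00).
hole: A = −π·22² = -1520.53, centroid at (65.00, 36.00).
ΣA = 27682.57 mm², ΣAx̄ = 2562913.21 mm³, ΣAȳ = 2186403.87 mm³.
x̄ = 2562913.21/27682.57 = 92.58 mm; ȳ = 2186403.87/27682.57 = 78.98 mm.

x̄ = 92.58 mm, ȳ = 78.98 mm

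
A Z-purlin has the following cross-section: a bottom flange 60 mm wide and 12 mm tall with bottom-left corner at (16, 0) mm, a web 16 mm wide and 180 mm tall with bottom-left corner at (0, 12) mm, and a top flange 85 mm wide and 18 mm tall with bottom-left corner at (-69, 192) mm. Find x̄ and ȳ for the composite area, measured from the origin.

bottom flange: A = 60 × 12 = 720.00, centroid at (46.00, 6.00).
web: A = 16 × 180 = 2880.00, centroid at (8.00, 102.00).
top flange: A = 85 × 18 = 1530.00, centroid at (-26.50, 201.00).
ΣA = 5130.00 mm², ΣAx̄ = 15615.00 mm³, ΣAȳ = 605610.00 mm³.
x̄ = 15615.00/5130.00 = 3.04 mm; ȳ = 605610.00/5130.00 = 118.05 mm.

x̄ = 3.04 mm, ȳ = 118.05 mm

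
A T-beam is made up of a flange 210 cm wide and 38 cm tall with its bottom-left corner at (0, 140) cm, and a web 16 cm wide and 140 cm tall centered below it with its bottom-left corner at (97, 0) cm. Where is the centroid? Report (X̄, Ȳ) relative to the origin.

web: A = 16 × 140 = 2240.00, centroid at (105.00, 70.00).
flange: A = 210 × 38 = 7980.00, centroid at (105.00, 159.00).
ΣA = 10220.00 cm²
ΣAX̄ = (2240.00)(105.00) + (7980.00)(105.00) = 1073100.00 cm³
ΣAȲ = (2240.00)(70.00) + (7980.00)(159.00) = 1425620.00 cm³
X̄ = 1073100.00 / 10220.00 = 105.00 cm
Ȳ = 1425620.00 / 10220.00 = 139.49 cm

X̄ = 105.00 cm, Ȳ = 139.49 cm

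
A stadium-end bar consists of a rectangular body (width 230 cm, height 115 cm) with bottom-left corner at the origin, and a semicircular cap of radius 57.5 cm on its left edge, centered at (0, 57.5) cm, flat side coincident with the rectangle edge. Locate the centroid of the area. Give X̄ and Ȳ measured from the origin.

rectangular body: A = 230 × 115 = 26450.00, centroid at (115.00, 57.50).
semicircular end: A = ½π·57.5² = 5193.45, centroid at (-24.40, 57.50).
ΣA = 31643.45 cm²
ΣAX̄ = (26450.00)(115.00) + (5193.45)(-24.40) = 2915010.42 cm³
ΣAȲ = (26450.00)(57.50) + (5193.45)(57.50) = 1819498.11 cm³
X̄ = 2915010.42 / 31643.45 = 92.12 cm
Ȳ = 1819498.11 / 31643.45 = 57.50 cm

X̄ = 92.12 cm, Ȳ = 57.50 cm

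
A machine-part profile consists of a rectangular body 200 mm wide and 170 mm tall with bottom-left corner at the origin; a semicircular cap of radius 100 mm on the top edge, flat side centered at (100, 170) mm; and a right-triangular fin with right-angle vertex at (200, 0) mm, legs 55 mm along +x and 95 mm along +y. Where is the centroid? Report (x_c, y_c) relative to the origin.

Part | A | x̄ᵢ | ȳᵢ | A·x̄ᵢ | A·ȳᵢ
rectangular body | 34000.00 | 100.00 | 85.00 | 3400000.00 | 2890000.00
semicircular top | 15707.96 | 100.00 | 212.44 | 1570796.33 | 3337020.42
triangular fin | 2612.50 | 218.33 | 31.67 | 570395.83 | 82729.17
Σ | 52320.46 |  |  | 5541192.16 | 6309749.59
x_c = 5541192.16 / 52320.46 = 105.91 mm
y_c = 6309749.59 / 52320.46 = 120.60 mm

x_c = 105.91 mm, y_c = 120.60 mm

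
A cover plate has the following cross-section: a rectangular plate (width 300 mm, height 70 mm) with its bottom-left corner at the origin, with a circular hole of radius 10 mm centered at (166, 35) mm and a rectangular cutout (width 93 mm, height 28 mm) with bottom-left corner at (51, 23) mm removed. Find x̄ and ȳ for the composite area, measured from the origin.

plate: A = 300 × 70 = 21000.00, centroid at (150.00, 35.00).
hole 1: A = −π·10² = -314.16, centroid at (166.00, 35.00).
hole 2: A = −(93 × 28) = -2604.00, centroid at (97.50, 37.00).
ΣA = 18081.84 mm², ΣAx̄ = 2843959.56 mm³, ΣAȳ = 627656.43 mm³.
x̄ = 2843959.56/18081.84 = 157.28 mm; ȳ = 627656.43/18081.84 = 34.71 mm.

x̄ = 157.28 mm, ȳ = 34.71 mm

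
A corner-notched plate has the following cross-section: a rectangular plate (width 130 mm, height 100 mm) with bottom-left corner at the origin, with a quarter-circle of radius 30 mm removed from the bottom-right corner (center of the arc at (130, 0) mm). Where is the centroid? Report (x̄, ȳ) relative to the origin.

x̄ = 61.99 mm, ȳ = 52.14 mm

plate: A = 130 × 100 = 13000.00, centroid at (65.00, 50.00).
removed quarter-circle: A = −¼π·30² = -706.86, centroid at (117.27, 12.73).
ΣA = 12293.14 mm², ΣAx̄ = 762108.41 mm³, ΣAȳ = 641000.00 mm³.
x̄ = 762108.41/12293.14 = 61.99 mm; ȳ = 641000.00/12293.14 = 52.14 mm.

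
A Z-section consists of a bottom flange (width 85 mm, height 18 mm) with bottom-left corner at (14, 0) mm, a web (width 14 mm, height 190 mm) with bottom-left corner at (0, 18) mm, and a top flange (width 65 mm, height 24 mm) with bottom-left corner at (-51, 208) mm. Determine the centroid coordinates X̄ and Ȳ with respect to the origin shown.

X̄ = 13.25 mm, Ȳ = 114.36 mm

bottom flange: A = 85 × 18 = 1530.00, centroid at (56.50, 9.00).
web: A = 14 × 190 = 2660.00, centroid at (7.00, 113.00).
top flange: A = 65 × 24 = 1560.00, centroid at (-18.50, 220.00).
ΣA = 5750.00 mm², ΣAX̄ = 76205.00 mm³, ΣAȲ = 657550.00 mm³.
X̄ = 76205.00/5750.00 = 13.25 mm; Ȳ = 657550.00/5750.00 = 114.36 mm.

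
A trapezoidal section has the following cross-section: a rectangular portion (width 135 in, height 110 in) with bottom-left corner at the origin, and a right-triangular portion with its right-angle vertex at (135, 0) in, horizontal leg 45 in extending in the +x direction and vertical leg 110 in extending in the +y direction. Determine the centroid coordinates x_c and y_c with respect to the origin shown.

Part | A | x̄ᵢ | ȳᵢ | A·x̄ᵢ | A·ȳᵢ
rectangular portion | 14850.00 | 67.50 | 55.00 | 1002375.00 | 816750.00
triangular portion | 2475.00 | 150.00 | 36.67 | 371250.00 | 90750.00
Σ | 17325.00 |  |  | 1373625.00 | 907500.00
x_c = 1373625.00 / 17325.00 = 79.29 in
y_c = 907500.00 / 17325.00 = 52.38 in

x_c = 79.29 in, y_c = 52.38 in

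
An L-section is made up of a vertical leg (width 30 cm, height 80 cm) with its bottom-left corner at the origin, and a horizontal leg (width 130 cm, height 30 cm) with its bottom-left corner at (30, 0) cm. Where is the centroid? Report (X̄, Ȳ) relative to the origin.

X̄ = 64.52 cm, Ȳ = 24.52 cm

vertical leg: A = 30 × 80 = 2400.00, centroid at (15.00, 40.00).
horizontal leg: A = 130 × 30 = 3900.00, centroid at (95.00, 15.00).
ΣA = 6300.00 cm²
ΣAX̄ = (2400.00)(15.00) + (3900.00)(95.00) = 406500.00 cm³
ΣAȲ = (2400.00)(40.00) + (3900.00)(15.00) = 154500.00 cm³
X̄ = 406500.00 / 6300.00 = 64.52 cm
Ȳ = 154500.00 / 6300.00 = 24.52 cm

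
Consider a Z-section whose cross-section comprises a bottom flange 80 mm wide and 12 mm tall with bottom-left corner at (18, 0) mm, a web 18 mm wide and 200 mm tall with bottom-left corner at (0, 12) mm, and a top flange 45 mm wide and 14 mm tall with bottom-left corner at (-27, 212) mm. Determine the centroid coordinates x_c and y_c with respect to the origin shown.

x_c = 16.42 mm, y_c = 105.38 mm

Part | A | x̄ᵢ | ȳᵢ | A·x̄ᵢ | A·ȳᵢ
bottom flange | 960.00 | 58.00 | 6.00 | 55680.00 | 5760.00
web | 3600.00 | 9.00 | 112.00 | 32400.00 | 403200.00
top flange | 630.00 | -4.50 | 219.00 | -2835.00 | 137970.00
Σ | 5190.00 |  |  | 85245.00 | 546930.00
x_c = 85245.00 / 5190.00 = 16.42 mm
y_c = 546930.00 / 5190.00 = 105.38 mm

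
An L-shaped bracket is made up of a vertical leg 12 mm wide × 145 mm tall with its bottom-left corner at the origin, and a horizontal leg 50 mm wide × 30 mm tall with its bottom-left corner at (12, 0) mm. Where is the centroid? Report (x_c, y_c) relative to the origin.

x_c = 20.35 mm, y_c = 45.88 mm

Part | A | x̄ᵢ | ȳᵢ | A·x̄ᵢ | A·ȳᵢ
vertical leg | 1740.00 | 6.00 | 72.50 | 10440.00 | 126150.00
horizontal leg | 1500.00 | 37.00 | 15.00 | 55500.00 | 22500.00
Σ | 3240.00 |  |  | 65940.00 | 148650.00
x_c = 65940.00 / 3240.00 = 20.35 mm
y_c = 148650.00 / 3240.00 = 45.88 mm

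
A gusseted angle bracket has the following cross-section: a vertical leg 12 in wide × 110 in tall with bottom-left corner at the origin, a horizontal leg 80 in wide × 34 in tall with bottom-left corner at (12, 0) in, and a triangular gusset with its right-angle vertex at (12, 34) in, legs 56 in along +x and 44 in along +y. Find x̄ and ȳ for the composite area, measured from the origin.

x̄ = 35.50 in, ȳ = 33.91 in

vertical leg: A = 12 × 110 = 1320.00, centroid at (6.00, 55.00).
horizontal leg: A = 80 × 34 = 2720.00, centroid at (52.00, 17.00).
gusset: A = ½·56·44 = 1232.00, centroid at (30.67, 48.67).
ΣA = 5272.00 in²
ΣAx̄ = (1320.00)(6.00) + (2720.00)(52.00) + (1232.00)(30.67) = 187141.33 in³
ΣAȳ = (1320.00)(55.00) + (2720.00)(17.00) + (1232.00)(48.67) = 178797.33 in³
x̄ = 187141.33 / 5272.00 = 35.50 in
ȳ = 178797.33 / 5272.00 = 33.91 in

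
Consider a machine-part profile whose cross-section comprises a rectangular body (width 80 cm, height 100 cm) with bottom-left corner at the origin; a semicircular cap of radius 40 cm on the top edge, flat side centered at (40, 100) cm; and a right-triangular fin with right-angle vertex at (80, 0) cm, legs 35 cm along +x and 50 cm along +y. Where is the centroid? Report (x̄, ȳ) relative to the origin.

Part | A | x̄ᵢ | ȳᵢ | A·x̄ᵢ | A·ȳᵢ
rectangular body | 8000.00 | 40.00 | 50.00 | 320000.00 | 400000.00
semicircular top | 2513.27 | 40.00 | 116.98 | 100530.96 | 293994.08
triangular fin | 875.00 | 91.67 | 16.67 | 80208.33 | 14583.33
Σ | 11388.27 |  |  | 500739.30 | 708577.41
x̄ = 500739.30 / 11388.27 = 43.97 cm
ȳ = 708577.41 / 11388.27 = 62.22 cm

x̄ = 43.97 cm, ȳ = 62.22 cm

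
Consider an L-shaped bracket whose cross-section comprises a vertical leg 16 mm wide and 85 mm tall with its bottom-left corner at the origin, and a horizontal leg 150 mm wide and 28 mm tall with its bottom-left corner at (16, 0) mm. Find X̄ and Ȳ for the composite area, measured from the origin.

X̄ = 70.70 mm, Ȳ = 20.97 mm

Part | A | x̄ᵢ | ȳᵢ | A·x̄ᵢ | A·ȳᵢ
vertical leg | 1360.00 | 8.00 | 42.50 | 10880.00 | 57800.00
horizontal leg | 4200.00 | 91.00 | 14.00 | 382200.00 | 58800.00
Σ | 5560.00 |  |  | 393080.00 | 116600.00
X̄ = 393080.00 / 5560.00 = 70.70 mm
Ȳ = 116600.00 / 5560.00 = 20.97 mm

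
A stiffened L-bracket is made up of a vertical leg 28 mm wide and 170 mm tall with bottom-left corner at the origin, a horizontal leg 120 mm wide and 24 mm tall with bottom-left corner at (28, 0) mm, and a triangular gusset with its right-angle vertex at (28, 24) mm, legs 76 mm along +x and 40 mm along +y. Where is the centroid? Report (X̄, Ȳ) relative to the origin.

X̄ = 43.79 mm, Ȳ = 54.14 mm

vertical leg: A = 28 × 170 = 4760.00, centroid at (14.00, 85.00).
horizontal leg: A = 120 × 24 = 2880.00, centroid at (88.00, 12.00).
gusset: A = ½·76·40 = 1520.00, centroid at (53.33, 37.33).
ΣA = 9160.00 mm², ΣAX̄ = 401146.67 mm³, ΣAȲ = 495906.67 mm³.
X̄ = 401146.67/9160.00 = 43.79 mm; Ȳ = 495906.67/9160.00 = 54.14 mm.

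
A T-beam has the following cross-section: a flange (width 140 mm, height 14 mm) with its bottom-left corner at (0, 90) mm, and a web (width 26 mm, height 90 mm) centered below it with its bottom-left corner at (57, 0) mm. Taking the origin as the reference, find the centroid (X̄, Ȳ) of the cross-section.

X̄ = 70.00 mm, Ȳ = 68.70 mm

Part | A | x̄ᵢ | ȳᵢ | A·x̄ᵢ | A·ȳᵢ
web | 2340.00 | 70.00 | 45.00 | 163800.00 | 105300.00
flange | 1960.00 | 70.00 | 97.00 | 137200.00 | 190120.00
Σ | 4300.00 |  |  | 301000.00 | 295420.00
X̄ = 301000.00 / 4300.00 = 70.00 mm
Ȳ = 295420.00 / 4300.00 = 68.70 mm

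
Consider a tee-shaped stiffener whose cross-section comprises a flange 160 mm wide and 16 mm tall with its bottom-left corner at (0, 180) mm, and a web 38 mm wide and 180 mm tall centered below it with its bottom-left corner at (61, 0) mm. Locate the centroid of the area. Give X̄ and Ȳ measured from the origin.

X̄ = 80.00 mm, Ȳ = 116.69 mm

Part | A | x̄ᵢ | ȳᵢ | A·x̄ᵢ | A·ȳᵢ
web | 6840.00 | 80.00 | 90.00 | 547200.00 | 615600.00
flange | 2560.00 | 80.00 | 188.00 | 204800.00 | 481280.00
Σ | 9400.00 |  |  | 752000.00 | 1096880.00
X̄ = 752000.00 / 9400.00 = 80.00 mm
Ȳ = 1096880.00 / 9400.00 = 116.69 mm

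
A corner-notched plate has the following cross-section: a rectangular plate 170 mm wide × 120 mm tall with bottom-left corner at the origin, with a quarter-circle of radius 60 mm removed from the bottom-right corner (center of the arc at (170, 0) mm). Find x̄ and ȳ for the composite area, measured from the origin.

x̄ = 75.42 mm, ȳ = 65.56 mm

plate: A = 170 × 120 = 20400.00, centroid at (85.00, 60.00).
removed quarter-circle: A = −¼π·60² = -2827.43, centroid at (144.54, 25.46).
ΣA = 17572.57 mm², ΣAx̄ = 1325336.32 mm³, ΣAȳ = 1152000.00 mm³.
x̄ = 1325336.32/17572.57 = 75.42 mm; ȳ = 1152000.00/17572.57 = 65.56 mm.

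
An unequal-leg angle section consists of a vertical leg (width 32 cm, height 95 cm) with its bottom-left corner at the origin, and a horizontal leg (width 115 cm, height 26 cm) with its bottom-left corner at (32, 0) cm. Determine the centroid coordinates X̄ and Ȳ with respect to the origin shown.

vertical leg: A = 32 × 95 = 3040.00, centroid at (16.00, 47.50).
horizontal leg: A = 115 × 26 = 2990.00, centroid at (89.50, 13.00).
ΣA = 6030.00 cm²
ΣAX̄ = (3040.00)(16.00) + (2990.00)(89.50) = 316245.00 cm³
ΣAȲ = (3040.00)(47.50) + (2990.00)(13.00) = 183270.00 cm³
X̄ = 316245.00 / 6030.00 = 52.45 cm
Ȳ = 183270.00 / 6030.00 = 30.39 cm

X̄ = 52.45 cm, Ȳ = 30.39 cm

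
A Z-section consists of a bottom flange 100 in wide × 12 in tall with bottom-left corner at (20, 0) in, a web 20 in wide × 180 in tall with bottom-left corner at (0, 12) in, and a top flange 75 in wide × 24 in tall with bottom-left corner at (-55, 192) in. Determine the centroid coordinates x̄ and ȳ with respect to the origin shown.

x̄ = 13.41 in, ȳ = 112.36 in

bottom flange: A = 100 × 12 = 1200.00, centroid at (70.00, 6.00).
web: A = 20 × 180 = 3600.00, centroid at (10.00, 102.00).
top flange: A = 75 × 24 = 1800.00, centroid at (-17.50, 204.00).
ΣA = 6600.00 in², ΣAx̄ = 88500.00 in³, ΣAȳ = 741600.00 in³.
x̄ = 88500.00/6600.00 = 13.41 in; ȳ = 741600.00/6600.00 = 112.36 in.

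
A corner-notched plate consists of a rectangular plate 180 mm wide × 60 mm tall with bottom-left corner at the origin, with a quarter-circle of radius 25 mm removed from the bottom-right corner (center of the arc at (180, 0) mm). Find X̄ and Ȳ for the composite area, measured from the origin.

Part | A | x̄ᵢ | ȳᵢ | A·x̄ᵢ | A·ȳᵢ
plate | 10800.00 | 90.00 | 30.00 | 972000.00 | 324000.00
removed quarter-circle | -490.87 | 169.39 | 10.61 | -83148.96 | -5208.33
Σ | 10309.13 |  |  | 888851.04 | 318791.67
X̄ = 888851.04 / 10309.13 = 86.22 mm
Ȳ = 318791.67 / 10309.13 = 30.92 mm

X̄ = 86.22 mm, Ȳ = 30.92 mm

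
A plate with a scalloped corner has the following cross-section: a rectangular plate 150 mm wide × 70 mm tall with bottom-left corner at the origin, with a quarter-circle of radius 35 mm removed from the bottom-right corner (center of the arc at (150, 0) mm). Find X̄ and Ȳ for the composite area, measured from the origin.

X̄ = 68.93 mm, Ȳ = 37.03 mm

Part | A | x̄ᵢ | ȳᵢ | A·x̄ᵢ | A·ȳᵢ
plate | 10500.00 | 75.00 | 35.00 | 787500.00 | 367500.00
removed quarter-circle | -962.11 | 135.15 | 14.85 | -130025.25 | -14291.67
Σ | 9537.89 |  |  | 657474.75 | 353208.33
X̄ = 657474.75 / 9537.89 = 68.93 mm
Ȳ = 353208.33 / 9537.89 = 37.03 mm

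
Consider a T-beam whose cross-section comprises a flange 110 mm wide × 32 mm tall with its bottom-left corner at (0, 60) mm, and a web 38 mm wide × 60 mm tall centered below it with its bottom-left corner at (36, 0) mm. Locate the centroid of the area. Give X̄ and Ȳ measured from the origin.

X̄ = 55.00 mm, Ȳ = 57.92 mm

Part | A | x̄ᵢ | ȳᵢ | A·x̄ᵢ | A·ȳᵢ
web | 2280.00 | 55.00 | 30.00 | 125400.00 | 68400.00
flange | 3520.00 | 55.00 | 76.00 | 193600.00 | 267520.00
Σ | 5800.00 |  |  | 319000.00 | 335920.00
X̄ = 319000.00 / 5800.00 = 55.00 mm
Ȳ = 335920.00 / 5800.00 = 57.92 mm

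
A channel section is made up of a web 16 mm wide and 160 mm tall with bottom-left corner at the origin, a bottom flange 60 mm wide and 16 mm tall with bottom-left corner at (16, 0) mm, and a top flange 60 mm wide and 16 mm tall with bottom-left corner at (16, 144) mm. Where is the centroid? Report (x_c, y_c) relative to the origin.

x_c = 24.29 mm, y_c = 80.00 mm

web: A = 16 × 160 = 2560.00, centroid at (8.00, 80.00).
bottom flange: A = 60 × 16 = 960.00, centroid at (46.00, 8.00).
top flange: A = 60 × 16 = 960.00, centroid at (46.00, 152.00).
ΣA = 4480.00 mm², ΣAx_c = 108800.00 mm³, ΣAy_c = 358400.00 mm³.
x_c = 108800.00/4480.00 = 24.29 mm; y_c = 358400.00/4480.00 = 80.00 mm.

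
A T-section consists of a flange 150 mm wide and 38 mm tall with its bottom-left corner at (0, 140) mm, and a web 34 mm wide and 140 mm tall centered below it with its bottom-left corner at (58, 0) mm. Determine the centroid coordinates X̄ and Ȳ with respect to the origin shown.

web: A = 34 × 140 = 4760.00, centroid at (75.00, 70.00).
flange: A = 150 × 38 = 5700.00, centroid at (75.00, 159.00).
ΣA = 10460.00 mm², ΣAX̄ = 784500.00 mm³, ΣAȲ = 1239500.00 mm³.
X̄ = 784500.00/10460.00 = 75.00 mm; Ȳ = 1239500.00/10460.00 = 118.50 mm.

X̄ = 75.00 mm, Ȳ = 118.50 mm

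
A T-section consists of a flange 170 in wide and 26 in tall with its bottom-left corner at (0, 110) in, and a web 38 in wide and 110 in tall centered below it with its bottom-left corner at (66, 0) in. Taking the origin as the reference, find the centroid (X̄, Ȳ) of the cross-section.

X̄ = 85.00 in, Ȳ = 89.95 in

Part | A | x̄ᵢ | ȳᵢ | A·x̄ᵢ | A·ȳᵢ
web | 4180.00 | 85.00 | 55.00 | 355300.00 | 229900.00
flange | 4420.00 | 85.00 | 123.00 | 375700.00 | 543660.00
Σ | 8600.00 |  |  | 731000.00 | 773560.00
X̄ = 731000.00 / 8600.00 = 85.00 in
Ȳ = 773560.00 / 8600.00 = 89.95 in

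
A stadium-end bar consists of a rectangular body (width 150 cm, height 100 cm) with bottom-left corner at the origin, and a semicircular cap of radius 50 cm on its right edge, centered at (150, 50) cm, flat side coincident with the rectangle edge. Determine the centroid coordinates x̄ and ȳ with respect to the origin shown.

Part | A | x̄ᵢ | ȳᵢ | A·x̄ᵢ | A·ȳᵢ
rectangular body | 15000.00 | 75.00 | 50.00 | 1125000.00 | 750000.00
semicircular end | 3926.99 | 171.22 | 50.00 | 672381.96 | 196349.54
Σ | 18926.99 |  |  | 1797381.96 | 946349.54
x̄ = 1797381.96 / 18926.99 = 94.96 cm
ȳ = 946349.54 / 18926.99 = 50.00 cm

x̄ = 94.96 cm, ȳ = 50.00 cm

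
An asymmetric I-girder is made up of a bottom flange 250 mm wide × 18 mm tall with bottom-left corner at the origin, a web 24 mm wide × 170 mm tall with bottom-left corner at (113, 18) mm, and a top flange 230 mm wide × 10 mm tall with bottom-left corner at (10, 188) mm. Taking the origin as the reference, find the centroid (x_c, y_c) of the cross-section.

bottom flange: A = 250 × 18 = 4500.00, centroid at (125.00, 9.00).
web: A = 24 × 170 = 4080.00, centroid at (125.00, 103.00).
top flange: A = 230 × 10 = 2300.00, centroid at (125.00, 193.00).
ΣA = 10880.00 mm²
ΣAx_c = (4500.00)(125.00) + (4080.00)(125.00) + (2300.00)(125.00) = 1360000.00 mm³
ΣAy_c = (4500.00)(9.00) + (4080.00)(103.00) + (2300.00)(193.00) = 904640.00 mm³
x_c = 1360000.00 / 10880.00 = 125.00 mm
y_c = 904640.00 / 10880.00 = 83.15 mm

x_c = 125.00 mm, y_c = 83.15 mm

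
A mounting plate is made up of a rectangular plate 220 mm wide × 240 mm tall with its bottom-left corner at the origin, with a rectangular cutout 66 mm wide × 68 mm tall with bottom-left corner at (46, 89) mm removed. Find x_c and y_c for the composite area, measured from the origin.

x_c = 112.88 mm, y_c = 119.72 mm

plate: A = 220 × 240 = 52800.00, centroid at (110.00, 120.00).
hole: A = −(66 × 68) = -4488.00, centroid at (79.00, 123.00).
ΣA = 48312.00 mm², ΣAx_c = 5453448.00 mm³, ΣAy_c = 5783976.00 mm³.
x_c = 5453448.00/48312.00 = 112.88 mm; y_c = 5783976.00/48312.00 = 119.72 mm.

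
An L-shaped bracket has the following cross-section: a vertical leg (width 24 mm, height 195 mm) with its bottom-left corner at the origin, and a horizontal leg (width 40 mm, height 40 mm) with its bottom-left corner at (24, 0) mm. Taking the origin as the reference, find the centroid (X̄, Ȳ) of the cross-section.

vertical leg: A = 24 × 195 = 4680.00, centroid at (12.00, 97.50).
horizontal leg: A = 40 × 40 = 1600.00, centroid at (44.00, 20.00).
ΣA = 6280.00 mm², ΣAX̄ = 126560.00 mm³, ΣAȲ = 488300.00 mm³.
X̄ = 126560.00/6280.00 = 20.15 mm; Ȳ = 488300.00/6280.00 = 77.75 mm.

X̄ = 20.15 mm, Ȳ = 77.75 mm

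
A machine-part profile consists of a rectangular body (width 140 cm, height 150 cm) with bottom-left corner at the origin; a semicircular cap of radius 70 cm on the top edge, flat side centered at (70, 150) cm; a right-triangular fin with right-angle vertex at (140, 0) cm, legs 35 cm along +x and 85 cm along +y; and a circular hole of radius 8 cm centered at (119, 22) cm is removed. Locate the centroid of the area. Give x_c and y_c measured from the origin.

rectangular body: A = 140 × 150 = 21000.00, centroid at (70.00, 75.00).
semicircular top: A = ½π·70² = 7696.90, centroid at (70.00, 179.71).
triangular fin: A = ½·35·85 = 1487.50, centroid at (151.67, 28.33).
hole: A = −π·8² = -201.06, centroid at (119.00, 22.00).
ΣA = 29983.34 cm², ΣAx_c = 2210460.94 cm³, ΣAy_c = 2995924.44 cm³.
x_c = 2210460.94/29983.34 = 73.72 cm; y_c = 2995924.44/29983.34 = 99.92 cm.

x_c = 73.72 cm, y_c = 99.92 cm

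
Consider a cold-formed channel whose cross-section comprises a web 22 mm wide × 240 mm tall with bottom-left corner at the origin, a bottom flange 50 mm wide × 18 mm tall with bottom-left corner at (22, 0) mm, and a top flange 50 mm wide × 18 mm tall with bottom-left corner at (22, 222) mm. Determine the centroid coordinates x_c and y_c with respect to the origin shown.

web: A = 22 × 240 = 5280.00, centroid at (11.00, 120.00).
bottom flange: A = 50 × 18 = 900.00, centroid at (47.00, 9.00).
top flange: A = 50 × 18 = 900.00, centroid at (47.00, 231.00).
ΣA = 7080.00 mm²
ΣAx_c = (5280.00)(11.00) + (900.00)(47.00) + (900.00)(47.00) = 142680.00 mm³
ΣAy_c = (5280.00)(120.00) + (900.00)(9.00) + (900.00)(231.00) = 849600.00 mm³
x_c = 142680.00 / 7080.00 = 20.15 mm
y_c = 849600.00 / 7080.00 = 120.00 mm

x_c = 20.15 mm, y_c = 120.00 mm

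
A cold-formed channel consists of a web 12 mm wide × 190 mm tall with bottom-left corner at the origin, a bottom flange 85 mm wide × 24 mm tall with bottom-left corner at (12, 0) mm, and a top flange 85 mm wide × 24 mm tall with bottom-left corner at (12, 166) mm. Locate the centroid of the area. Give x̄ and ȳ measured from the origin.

x̄ = 37.11 mm, ȳ = 95.00 mm

web: A = 12 × 190 = 2280.00, centroid at (6.00, 95.00).
bottom flange: A = 85 × 24 = 2040.00, centroid at (54.50, 12.00).
top flange: A = 85 × 24 = 2040.00, centroid at (54.50, 178.00).
ΣA = 6360.00 mm², ΣAx̄ = 236040.00 mm³, ΣAȳ = 604200.00 mm³.
x̄ = 236040.00/6360.00 = 37.11 mm; ȳ = 604200.00/6360.00 = 95.00 mm.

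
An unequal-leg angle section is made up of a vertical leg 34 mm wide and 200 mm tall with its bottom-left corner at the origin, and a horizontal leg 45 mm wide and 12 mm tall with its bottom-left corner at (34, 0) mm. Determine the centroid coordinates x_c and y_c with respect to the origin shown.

vertical leg: A = 34 × 200 = 6800.00, centroid at (17.00, 100.00).
horizontal leg: A = 45 × 12 = 540.00, centroid at (56.50, 6.00).
ΣA = 7340.00 mm²
ΣAx_c = (6800.00)(17.00) + (540.00)(56.50) = 146110.00 mm³
ΣAy_c = (6800.00)(100.00) + (540.00)(6.00) = 683240.00 mm³
x_c = 146110.00 / 7340.00 = 19.91 mm
y_c = 683240.00 / 7340.00 = 93.08 mm

x_c = 19.91 mm, y_c = 93.08 mm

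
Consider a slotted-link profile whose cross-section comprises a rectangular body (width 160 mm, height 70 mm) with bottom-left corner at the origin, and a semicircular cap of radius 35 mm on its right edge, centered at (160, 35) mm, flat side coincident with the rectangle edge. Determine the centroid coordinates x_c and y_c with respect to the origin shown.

rectangular body: A = 160 × 70 = 11200.00, centroid at (80.00, 35.00).
semicircular end: A = ½π·35² = 1924.23, centroid at (174.85, 35.00).
ΣA = 13124.23 mm², ΣAx_c = 1232459.41 mm³, ΣAy_c = 459347.89 mm³.
x_c = 1232459.41/13124.23 = 93.91 mm; y_c = 459347.89/13124.23 = 35.00 mm.

x_c = 93.91 mm, y_c = 35.00 mm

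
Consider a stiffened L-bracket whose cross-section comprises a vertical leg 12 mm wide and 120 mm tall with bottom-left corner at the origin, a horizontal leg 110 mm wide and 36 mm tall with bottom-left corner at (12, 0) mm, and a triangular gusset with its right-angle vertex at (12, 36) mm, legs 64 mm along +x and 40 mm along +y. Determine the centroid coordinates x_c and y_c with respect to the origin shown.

vertical leg: A = 12 × 120 = 1440.00, centroid at (6.00, 60.00).
horizontal leg: A = 110 × 36 = 3960.00, centroid at (67.00, 18.00).
gusset: A = ½·64·40 = 1280.00, centroid at (33.33, 49.33).
ΣA = 6680.00 mm², ΣAx_c = 316626.67 mm³, ΣAy_c = 220826.67 mm³.
x_c = 316626.67/6680.00 = 47.40 mm; y_c = 220826.67/6680.00 = 33.06 mm.

x_c = 47.40 mm, y_c = 33.06 mm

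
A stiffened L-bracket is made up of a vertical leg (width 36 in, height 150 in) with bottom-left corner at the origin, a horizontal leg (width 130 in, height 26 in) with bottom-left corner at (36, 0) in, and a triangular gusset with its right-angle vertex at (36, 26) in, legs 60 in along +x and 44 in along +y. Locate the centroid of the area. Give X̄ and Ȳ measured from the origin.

vertical leg: A = 36 × 150 = 5400.00, centroid at (18.00, 75.00).
horizontal leg: A = 130 × 26 = 3380.00, centroid at (101.00, 13.00).
gusset: A = ½·60·44 = 1320.00, centroid at (56.00, 40.67).
ΣA = 10100.00 in²
ΣAX̄ = (5400.00)(18.00) + (3380.00)(101.00) + (1320.00)(56.00) = 512500.00 in³
ΣAȲ = (5400.00)(75.00) + (3380.00)(13.00) + (1320.00)(40.67) = 502620.00 in³
X̄ = 512500.00 / 10100.00 = 50.74 in
Ȳ = 502620.00 / 10100.00 = 49.76 in

X̄ = 50.74 in, Ȳ = 49.76 in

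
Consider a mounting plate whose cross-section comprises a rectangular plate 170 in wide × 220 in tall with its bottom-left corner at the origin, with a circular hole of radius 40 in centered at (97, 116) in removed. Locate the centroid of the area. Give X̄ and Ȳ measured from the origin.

X̄ = 83.14 in, Ȳ = 109.07 in

Part | A | x̄ᵢ | ȳᵢ | A·x̄ᵢ | A·ȳᵢ
plate | 37400.00 | 85.00 | 110.00 | 3179000.00 | 4114000.00
hole | -5026.55 | 97.00 | 116.00 | -487575.18 | -583079.60
Σ | 32373.45 |  |  | 2691424.82 | 3530920.40
X̄ = 2691424.82 / 32373.45 = 83.14 in
Ȳ = 3530920.40 / 32373.45 = 109.07 in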